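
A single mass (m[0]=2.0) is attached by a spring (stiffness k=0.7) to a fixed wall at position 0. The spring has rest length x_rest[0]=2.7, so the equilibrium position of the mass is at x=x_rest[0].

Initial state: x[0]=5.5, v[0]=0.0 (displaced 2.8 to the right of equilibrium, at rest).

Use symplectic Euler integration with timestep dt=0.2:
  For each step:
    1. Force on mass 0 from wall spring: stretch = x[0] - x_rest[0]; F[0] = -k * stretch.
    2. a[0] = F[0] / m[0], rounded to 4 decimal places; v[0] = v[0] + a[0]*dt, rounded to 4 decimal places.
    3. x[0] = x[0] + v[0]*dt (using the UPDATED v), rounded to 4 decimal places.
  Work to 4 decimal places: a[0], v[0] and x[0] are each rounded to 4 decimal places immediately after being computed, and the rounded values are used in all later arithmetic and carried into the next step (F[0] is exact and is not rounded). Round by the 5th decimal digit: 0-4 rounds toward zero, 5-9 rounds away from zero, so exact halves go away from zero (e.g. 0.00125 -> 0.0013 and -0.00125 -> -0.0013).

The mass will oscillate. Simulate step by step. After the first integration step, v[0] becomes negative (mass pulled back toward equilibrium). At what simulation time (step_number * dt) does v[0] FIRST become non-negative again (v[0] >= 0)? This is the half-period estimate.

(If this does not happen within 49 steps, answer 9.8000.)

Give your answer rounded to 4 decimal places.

Step 0: x=[5.5000] v=[0.0000]
Step 1: x=[5.4608] v=[-0.1960]
Step 2: x=[5.3829] v=[-0.3893]
Step 3: x=[5.2675] v=[-0.5771]
Step 4: x=[5.1161] v=[-0.7568]
Step 5: x=[4.9309] v=[-0.9259]
Step 6: x=[4.7145] v=[-1.0821]
Step 7: x=[4.4699] v=[-1.2231]
Step 8: x=[4.2005] v=[-1.3470]
Step 9: x=[3.9101] v=[-1.4520]
Step 10: x=[3.6028] v=[-1.5367]
Step 11: x=[3.2828] v=[-1.5999]
Step 12: x=[2.9547] v=[-1.6407]
Step 13: x=[2.6230] v=[-1.6585]
Step 14: x=[2.2924] v=[-1.6531]
Step 15: x=[1.9675] v=[-1.6246]
Step 16: x=[1.6528] v=[-1.5733]
Step 17: x=[1.3528] v=[-1.5000]
Step 18: x=[1.0717] v=[-1.4057]
Step 19: x=[0.8134] v=[-1.2917]
Step 20: x=[0.5815] v=[-1.1596]
Step 21: x=[0.3792] v=[-1.0113]
Step 22: x=[0.2094] v=[-0.8488]
Step 23: x=[0.0745] v=[-0.6745]
Step 24: x=[-0.0236] v=[-0.4907]
Step 25: x=[-0.0836] v=[-0.3000]
Step 26: x=[-0.1046] v=[-0.1051]
Step 27: x=[-0.0864] v=[0.0912]
First v>=0 after going negative at step 27, time=5.4000

Answer: 5.4000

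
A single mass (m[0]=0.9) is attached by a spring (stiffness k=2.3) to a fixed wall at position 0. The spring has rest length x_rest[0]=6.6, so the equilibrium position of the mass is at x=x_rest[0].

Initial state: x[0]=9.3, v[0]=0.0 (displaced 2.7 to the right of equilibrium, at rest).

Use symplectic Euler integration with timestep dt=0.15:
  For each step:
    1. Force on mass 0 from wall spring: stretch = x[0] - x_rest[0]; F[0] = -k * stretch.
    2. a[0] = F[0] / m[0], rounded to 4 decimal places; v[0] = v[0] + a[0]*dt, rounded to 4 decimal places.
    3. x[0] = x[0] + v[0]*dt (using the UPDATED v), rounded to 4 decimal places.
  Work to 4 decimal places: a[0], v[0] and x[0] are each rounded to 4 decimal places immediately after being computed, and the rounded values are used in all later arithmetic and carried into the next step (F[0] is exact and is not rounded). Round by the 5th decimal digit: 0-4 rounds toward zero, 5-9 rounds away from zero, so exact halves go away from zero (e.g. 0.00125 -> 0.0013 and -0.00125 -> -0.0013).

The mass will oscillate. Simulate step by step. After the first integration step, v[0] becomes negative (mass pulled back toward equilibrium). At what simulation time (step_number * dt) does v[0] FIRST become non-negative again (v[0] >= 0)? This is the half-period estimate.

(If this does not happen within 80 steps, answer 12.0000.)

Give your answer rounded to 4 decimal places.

Answer: 2.1000

Derivation:
Step 0: x=[9.3000] v=[0.0000]
Step 1: x=[9.1448] v=[-1.0350]
Step 2: x=[8.8432] v=[-2.0105]
Step 3: x=[8.4126] v=[-2.8704]
Step 4: x=[7.8778] v=[-3.5652]
Step 5: x=[7.2696] v=[-4.0550]
Step 6: x=[6.6228] v=[-4.3117]
Step 7: x=[5.9747] v=[-4.3204]
Step 8: x=[5.3626] v=[-4.0807]
Step 9: x=[4.8216] v=[-3.6064]
Step 10: x=[4.3829] v=[-2.9247]
Step 11: x=[4.0717] v=[-2.0748]
Step 12: x=[3.9059] v=[-1.1056]
Step 13: x=[3.8950] v=[-0.0729]
Step 14: x=[4.0396] v=[0.9640]
First v>=0 after going negative at step 14, time=2.1000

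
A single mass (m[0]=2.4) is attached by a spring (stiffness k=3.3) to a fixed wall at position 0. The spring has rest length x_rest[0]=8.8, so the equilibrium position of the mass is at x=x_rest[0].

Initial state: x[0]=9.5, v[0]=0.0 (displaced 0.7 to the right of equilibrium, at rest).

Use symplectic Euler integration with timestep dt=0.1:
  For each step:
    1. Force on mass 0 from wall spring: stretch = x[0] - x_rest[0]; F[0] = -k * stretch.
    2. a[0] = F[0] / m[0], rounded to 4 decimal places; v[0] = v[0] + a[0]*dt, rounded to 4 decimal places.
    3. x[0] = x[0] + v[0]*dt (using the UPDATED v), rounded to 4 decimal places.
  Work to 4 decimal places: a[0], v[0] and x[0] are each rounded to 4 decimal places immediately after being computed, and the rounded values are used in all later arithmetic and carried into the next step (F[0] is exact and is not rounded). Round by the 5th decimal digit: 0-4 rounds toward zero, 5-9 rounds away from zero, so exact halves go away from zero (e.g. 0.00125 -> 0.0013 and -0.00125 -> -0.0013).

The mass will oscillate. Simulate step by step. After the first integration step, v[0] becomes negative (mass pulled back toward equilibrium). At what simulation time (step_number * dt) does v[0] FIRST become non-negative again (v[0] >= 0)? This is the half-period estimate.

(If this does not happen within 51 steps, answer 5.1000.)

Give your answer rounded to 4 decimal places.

Answer: 2.7000

Derivation:
Step 0: x=[9.5000] v=[0.0000]
Step 1: x=[9.4904] v=[-0.0963]
Step 2: x=[9.4713] v=[-0.1912]
Step 3: x=[9.4430] v=[-0.2835]
Step 4: x=[9.4058] v=[-0.3719]
Step 5: x=[9.3603] v=[-0.4552]
Step 6: x=[9.3071] v=[-0.5322]
Step 7: x=[9.2469] v=[-0.6019]
Step 8: x=[9.1806] v=[-0.6634]
Step 9: x=[9.1090] v=[-0.7157]
Step 10: x=[9.0332] v=[-0.7582]
Step 11: x=[8.9542] v=[-0.7903]
Step 12: x=[8.8731] v=[-0.8115]
Step 13: x=[8.7909] v=[-0.8216]
Step 14: x=[8.7089] v=[-0.8204]
Step 15: x=[8.6281] v=[-0.8079]
Step 16: x=[8.5497] v=[-0.7843]
Step 17: x=[8.4747] v=[-0.7499]
Step 18: x=[8.4042] v=[-0.7052]
Step 19: x=[8.3391] v=[-0.6508]
Step 20: x=[8.2804] v=[-0.5874]
Step 21: x=[8.2288] v=[-0.5160]
Step 22: x=[8.1851] v=[-0.4375]
Step 23: x=[8.1498] v=[-0.3530]
Step 24: x=[8.1234] v=[-0.2636]
Step 25: x=[8.1063] v=[-0.1706]
Step 26: x=[8.0988] v=[-0.0752]
Step 27: x=[8.1009] v=[0.0212]
First v>=0 after going negative at step 27, time=2.7000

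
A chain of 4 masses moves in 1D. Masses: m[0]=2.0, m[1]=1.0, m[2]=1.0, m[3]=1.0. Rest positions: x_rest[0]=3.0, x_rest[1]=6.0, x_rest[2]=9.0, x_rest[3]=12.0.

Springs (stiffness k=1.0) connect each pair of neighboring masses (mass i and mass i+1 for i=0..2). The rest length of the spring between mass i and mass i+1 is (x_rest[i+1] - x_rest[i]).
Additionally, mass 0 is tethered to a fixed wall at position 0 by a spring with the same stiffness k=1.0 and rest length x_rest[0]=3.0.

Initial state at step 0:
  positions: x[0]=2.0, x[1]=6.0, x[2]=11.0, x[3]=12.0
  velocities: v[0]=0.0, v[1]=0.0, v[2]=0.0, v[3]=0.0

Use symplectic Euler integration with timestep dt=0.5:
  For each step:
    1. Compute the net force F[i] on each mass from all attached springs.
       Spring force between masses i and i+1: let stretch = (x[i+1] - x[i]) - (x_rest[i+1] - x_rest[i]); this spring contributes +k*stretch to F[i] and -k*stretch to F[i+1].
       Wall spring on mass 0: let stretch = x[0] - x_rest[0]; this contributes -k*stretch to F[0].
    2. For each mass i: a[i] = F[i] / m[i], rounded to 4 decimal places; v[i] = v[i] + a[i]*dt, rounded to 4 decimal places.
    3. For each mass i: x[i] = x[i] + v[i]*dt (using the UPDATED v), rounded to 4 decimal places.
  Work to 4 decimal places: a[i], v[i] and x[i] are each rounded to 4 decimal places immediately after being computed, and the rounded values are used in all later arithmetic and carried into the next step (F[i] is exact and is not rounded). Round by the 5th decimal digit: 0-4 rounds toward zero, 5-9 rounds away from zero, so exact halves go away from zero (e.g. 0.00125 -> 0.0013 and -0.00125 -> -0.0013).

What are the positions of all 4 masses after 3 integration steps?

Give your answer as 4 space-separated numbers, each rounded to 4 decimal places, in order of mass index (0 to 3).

Answer: 3.3126 6.2578 7.9219 13.3907

Derivation:
Step 0: x=[2.0000 6.0000 11.0000 12.0000] v=[0.0000 0.0000 0.0000 0.0000]
Step 1: x=[2.2500 6.2500 10.0000 12.5000] v=[0.5000 0.5000 -2.0000 1.0000]
Step 2: x=[2.7188 6.4375 8.6875 13.1250] v=[0.9375 0.3750 -2.6250 1.2500]
Step 3: x=[3.3126 6.2578 7.9219 13.3907] v=[1.1875 -0.3594 -1.5313 0.5313]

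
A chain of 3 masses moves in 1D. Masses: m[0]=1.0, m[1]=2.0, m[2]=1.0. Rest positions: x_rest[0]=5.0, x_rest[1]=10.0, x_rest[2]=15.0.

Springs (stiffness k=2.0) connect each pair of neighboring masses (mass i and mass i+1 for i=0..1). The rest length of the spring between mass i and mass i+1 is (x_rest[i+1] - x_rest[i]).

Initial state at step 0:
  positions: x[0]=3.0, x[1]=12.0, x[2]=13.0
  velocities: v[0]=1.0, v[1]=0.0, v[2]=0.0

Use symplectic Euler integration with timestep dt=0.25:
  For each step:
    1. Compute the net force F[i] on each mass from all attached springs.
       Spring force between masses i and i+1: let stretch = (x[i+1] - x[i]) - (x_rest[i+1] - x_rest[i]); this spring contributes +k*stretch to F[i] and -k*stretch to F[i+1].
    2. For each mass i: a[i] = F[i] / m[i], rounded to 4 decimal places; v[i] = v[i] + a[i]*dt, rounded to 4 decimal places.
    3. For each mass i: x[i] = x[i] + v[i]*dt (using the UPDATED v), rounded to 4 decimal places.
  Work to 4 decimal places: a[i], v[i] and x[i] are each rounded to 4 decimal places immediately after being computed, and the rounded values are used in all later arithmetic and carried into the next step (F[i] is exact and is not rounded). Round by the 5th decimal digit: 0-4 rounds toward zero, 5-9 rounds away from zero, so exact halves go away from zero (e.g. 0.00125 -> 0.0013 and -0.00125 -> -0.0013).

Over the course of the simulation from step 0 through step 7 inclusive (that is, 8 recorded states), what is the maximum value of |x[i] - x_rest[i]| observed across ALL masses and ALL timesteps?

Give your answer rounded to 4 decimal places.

Answer: 2.7376

Derivation:
Step 0: x=[3.0000 12.0000 13.0000] v=[1.0000 0.0000 0.0000]
Step 1: x=[3.7500 11.5000 13.5000] v=[3.0000 -2.0000 2.0000]
Step 2: x=[4.8438 10.6406 14.3750] v=[4.3750 -3.4375 3.5000]
Step 3: x=[6.0372 9.6523 15.4082] v=[4.7734 -3.9531 4.1328]
Step 4: x=[7.0575 8.7978 16.3469] v=[4.0810 -3.4179 3.7549]
Step 5: x=[7.6703 8.3064 16.9670] v=[2.4512 -1.9657 2.4804]
Step 6: x=[7.7376 8.3165 17.1295] v=[0.2693 0.0404 0.6501]
Step 7: x=[7.2523 8.8412 16.8154] v=[-1.9413 2.0989 -1.2564]
Max displacement = 2.7376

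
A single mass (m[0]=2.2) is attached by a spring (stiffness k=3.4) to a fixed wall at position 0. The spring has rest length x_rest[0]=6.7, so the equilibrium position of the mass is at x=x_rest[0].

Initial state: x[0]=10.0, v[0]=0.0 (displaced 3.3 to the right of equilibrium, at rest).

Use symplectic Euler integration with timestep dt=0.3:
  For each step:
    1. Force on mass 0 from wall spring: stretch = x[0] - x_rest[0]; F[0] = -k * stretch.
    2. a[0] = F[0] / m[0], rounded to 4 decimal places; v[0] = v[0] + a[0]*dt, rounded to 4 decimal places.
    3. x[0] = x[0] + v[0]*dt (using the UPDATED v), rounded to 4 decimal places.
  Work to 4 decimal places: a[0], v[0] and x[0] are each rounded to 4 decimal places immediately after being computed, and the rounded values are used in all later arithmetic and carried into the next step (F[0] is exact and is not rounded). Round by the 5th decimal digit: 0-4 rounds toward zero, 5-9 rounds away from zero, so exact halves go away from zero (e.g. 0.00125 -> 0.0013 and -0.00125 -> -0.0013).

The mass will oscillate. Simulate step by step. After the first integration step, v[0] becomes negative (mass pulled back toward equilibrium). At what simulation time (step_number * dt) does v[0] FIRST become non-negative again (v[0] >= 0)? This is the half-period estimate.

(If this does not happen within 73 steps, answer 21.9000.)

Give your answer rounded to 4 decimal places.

Step 0: x=[10.0000] v=[0.0000]
Step 1: x=[9.5410] v=[-1.5300]
Step 2: x=[8.6868] v=[-2.8472]
Step 3: x=[7.5563] v=[-3.7684]
Step 4: x=[6.3067] v=[-4.1654]
Step 5: x=[5.1118] v=[-3.9831]
Step 6: x=[4.1378] v=[-3.2468]
Step 7: x=[3.5201] v=[-2.0589]
Step 8: x=[3.3447] v=[-0.5846]
Step 9: x=[3.6360] v=[0.9711]
First v>=0 after going negative at step 9, time=2.7000

Answer: 2.7000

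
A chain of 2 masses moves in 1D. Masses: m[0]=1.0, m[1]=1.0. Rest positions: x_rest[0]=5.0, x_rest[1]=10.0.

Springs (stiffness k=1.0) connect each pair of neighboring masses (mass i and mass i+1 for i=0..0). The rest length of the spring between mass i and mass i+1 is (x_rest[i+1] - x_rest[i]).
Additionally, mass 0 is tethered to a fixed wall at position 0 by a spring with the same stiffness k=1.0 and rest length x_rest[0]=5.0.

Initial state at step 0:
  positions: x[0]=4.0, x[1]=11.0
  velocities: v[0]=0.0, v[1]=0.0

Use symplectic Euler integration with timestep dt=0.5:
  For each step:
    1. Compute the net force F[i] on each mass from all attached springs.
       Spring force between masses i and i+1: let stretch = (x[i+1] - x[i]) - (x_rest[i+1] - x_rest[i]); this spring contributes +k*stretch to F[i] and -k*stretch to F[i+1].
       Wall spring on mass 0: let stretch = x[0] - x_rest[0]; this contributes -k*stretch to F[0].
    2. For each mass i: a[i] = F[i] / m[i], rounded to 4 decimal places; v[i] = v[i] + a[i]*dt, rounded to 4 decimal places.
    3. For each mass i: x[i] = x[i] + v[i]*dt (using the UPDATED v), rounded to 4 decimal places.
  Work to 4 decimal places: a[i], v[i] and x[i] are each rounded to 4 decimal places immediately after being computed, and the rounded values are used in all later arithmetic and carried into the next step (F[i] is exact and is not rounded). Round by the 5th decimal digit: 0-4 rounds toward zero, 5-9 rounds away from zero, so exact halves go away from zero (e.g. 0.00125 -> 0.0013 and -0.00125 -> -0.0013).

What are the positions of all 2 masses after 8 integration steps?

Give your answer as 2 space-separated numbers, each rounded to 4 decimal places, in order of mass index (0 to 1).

Step 0: x=[4.0000 11.0000] v=[0.0000 0.0000]
Step 1: x=[4.7500 10.5000] v=[1.5000 -1.0000]
Step 2: x=[5.7500 9.8125] v=[2.0000 -1.3750]
Step 3: x=[6.3282 9.3594] v=[1.1563 -0.9063]
Step 4: x=[6.0821 9.3985] v=[-0.4922 0.0781]
Step 5: x=[5.1446 9.8585] v=[-1.8751 0.9199]
Step 6: x=[4.0994 10.3900] v=[-2.0905 1.0630]
Step 7: x=[3.6020 10.5989] v=[-0.9949 0.4177]
Step 8: x=[3.9533 10.3085] v=[0.7026 -0.5808]

Answer: 3.9533 10.3085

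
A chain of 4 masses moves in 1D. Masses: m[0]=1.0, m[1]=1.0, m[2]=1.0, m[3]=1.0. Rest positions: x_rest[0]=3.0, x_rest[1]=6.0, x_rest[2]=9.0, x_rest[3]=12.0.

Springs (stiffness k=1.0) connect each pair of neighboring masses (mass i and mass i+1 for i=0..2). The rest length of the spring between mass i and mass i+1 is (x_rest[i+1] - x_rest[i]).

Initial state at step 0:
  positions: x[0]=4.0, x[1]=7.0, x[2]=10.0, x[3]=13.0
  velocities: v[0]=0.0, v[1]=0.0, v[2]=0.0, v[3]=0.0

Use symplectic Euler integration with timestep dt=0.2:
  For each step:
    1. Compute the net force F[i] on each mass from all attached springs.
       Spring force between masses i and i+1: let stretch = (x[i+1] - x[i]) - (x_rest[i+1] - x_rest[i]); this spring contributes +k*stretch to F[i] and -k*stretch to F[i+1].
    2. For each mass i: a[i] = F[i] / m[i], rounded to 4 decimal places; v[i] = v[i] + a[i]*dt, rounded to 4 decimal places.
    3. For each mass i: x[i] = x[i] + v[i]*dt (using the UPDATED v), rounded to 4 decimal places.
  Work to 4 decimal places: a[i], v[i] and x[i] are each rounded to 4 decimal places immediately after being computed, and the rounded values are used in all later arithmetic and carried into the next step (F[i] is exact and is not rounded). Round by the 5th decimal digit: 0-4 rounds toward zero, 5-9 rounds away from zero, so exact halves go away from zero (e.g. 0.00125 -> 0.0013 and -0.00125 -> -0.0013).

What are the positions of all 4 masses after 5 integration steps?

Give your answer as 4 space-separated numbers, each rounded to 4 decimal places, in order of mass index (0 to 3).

Answer: 4.0000 7.0000 10.0000 13.0000

Derivation:
Step 0: x=[4.0000 7.0000 10.0000 13.0000] v=[0.0000 0.0000 0.0000 0.0000]
Step 1: x=[4.0000 7.0000 10.0000 13.0000] v=[0.0000 0.0000 0.0000 0.0000]
Step 2: x=[4.0000 7.0000 10.0000 13.0000] v=[0.0000 0.0000 0.0000 0.0000]
Step 3: x=[4.0000 7.0000 10.0000 13.0000] v=[0.0000 0.0000 0.0000 0.0000]
Step 4: x=[4.0000 7.0000 10.0000 13.0000] v=[0.0000 0.0000 0.0000 0.0000]
Step 5: x=[4.0000 7.0000 10.0000 13.0000] v=[0.0000 0.0000 0.0000 0.0000]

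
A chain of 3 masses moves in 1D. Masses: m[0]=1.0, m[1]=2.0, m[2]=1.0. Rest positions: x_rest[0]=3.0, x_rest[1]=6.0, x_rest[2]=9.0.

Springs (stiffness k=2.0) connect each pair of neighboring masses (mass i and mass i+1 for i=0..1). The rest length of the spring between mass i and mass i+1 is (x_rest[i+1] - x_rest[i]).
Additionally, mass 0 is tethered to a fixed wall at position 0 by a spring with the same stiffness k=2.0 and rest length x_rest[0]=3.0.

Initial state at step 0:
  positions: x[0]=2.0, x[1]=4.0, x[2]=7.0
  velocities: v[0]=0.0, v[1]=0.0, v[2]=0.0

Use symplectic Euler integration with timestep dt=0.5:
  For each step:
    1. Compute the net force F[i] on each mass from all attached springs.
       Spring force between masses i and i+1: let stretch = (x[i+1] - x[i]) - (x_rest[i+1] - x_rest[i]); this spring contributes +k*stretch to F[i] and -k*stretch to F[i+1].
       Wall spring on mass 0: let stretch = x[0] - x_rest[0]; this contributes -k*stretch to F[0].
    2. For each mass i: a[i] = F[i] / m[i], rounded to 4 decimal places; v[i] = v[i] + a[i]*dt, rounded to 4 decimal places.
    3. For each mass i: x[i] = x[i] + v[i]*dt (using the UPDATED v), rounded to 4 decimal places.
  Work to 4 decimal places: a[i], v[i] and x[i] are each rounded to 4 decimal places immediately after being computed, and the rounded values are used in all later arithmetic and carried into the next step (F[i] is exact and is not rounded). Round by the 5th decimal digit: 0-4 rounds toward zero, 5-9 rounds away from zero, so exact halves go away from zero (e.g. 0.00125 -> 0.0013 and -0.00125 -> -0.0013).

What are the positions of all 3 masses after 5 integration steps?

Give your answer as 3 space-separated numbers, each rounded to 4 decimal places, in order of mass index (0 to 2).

Step 0: x=[2.0000 4.0000 7.0000] v=[0.0000 0.0000 0.0000]
Step 1: x=[2.0000 4.2500 7.0000] v=[0.0000 0.5000 0.0000]
Step 2: x=[2.1250 4.6250 7.1250] v=[0.2500 0.7500 0.2500]
Step 3: x=[2.4375 5.0000 7.5000] v=[0.6250 0.7500 0.7500]
Step 4: x=[2.8125 5.3594 8.1250] v=[0.7500 0.7188 1.2500]
Step 5: x=[3.0547 5.7735 8.8672] v=[0.4844 0.8282 1.4844]

Answer: 3.0547 5.7735 8.8672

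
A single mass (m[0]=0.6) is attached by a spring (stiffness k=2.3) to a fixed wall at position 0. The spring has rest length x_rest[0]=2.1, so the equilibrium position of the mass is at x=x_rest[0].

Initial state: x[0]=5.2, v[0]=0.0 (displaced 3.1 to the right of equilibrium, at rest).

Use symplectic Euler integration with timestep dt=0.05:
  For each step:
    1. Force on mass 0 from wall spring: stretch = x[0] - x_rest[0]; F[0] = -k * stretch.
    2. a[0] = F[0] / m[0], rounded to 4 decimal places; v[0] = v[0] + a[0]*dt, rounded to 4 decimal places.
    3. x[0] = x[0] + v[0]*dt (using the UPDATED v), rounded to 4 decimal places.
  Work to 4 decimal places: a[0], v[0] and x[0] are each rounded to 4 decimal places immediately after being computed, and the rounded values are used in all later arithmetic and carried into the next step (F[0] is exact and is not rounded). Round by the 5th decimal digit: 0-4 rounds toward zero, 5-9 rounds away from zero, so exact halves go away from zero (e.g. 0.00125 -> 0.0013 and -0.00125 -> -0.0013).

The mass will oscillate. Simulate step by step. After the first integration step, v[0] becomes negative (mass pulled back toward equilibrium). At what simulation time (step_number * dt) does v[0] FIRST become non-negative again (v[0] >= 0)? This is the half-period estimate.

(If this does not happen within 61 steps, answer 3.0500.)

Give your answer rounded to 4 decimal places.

Step 0: x=[5.2000] v=[0.0000]
Step 1: x=[5.1703] v=[-0.5942]
Step 2: x=[5.1112] v=[-1.1827]
Step 3: x=[5.0232] v=[-1.7598]
Step 4: x=[4.9072] v=[-2.3201]
Step 5: x=[4.7643] v=[-2.8581]
Step 6: x=[4.5959] v=[-3.3688]
Step 7: x=[4.4035] v=[-3.8472]
Step 8: x=[4.1891] v=[-4.2887]
Step 9: x=[3.9546] v=[-4.6891]
Step 10: x=[3.7024] v=[-5.0446]
Step 11: x=[3.4348] v=[-5.3517]
Step 12: x=[3.1544] v=[-5.6075]
Step 13: x=[2.8639] v=[-5.8096]
Step 14: x=[2.5661] v=[-5.9560]
Step 15: x=[2.2638] v=[-6.0453]
Step 16: x=[1.9600] v=[-6.0767]
Step 17: x=[1.6575] v=[-6.0499]
Step 18: x=[1.3592] v=[-5.9651]
Step 19: x=[1.0680] v=[-5.8231]
Step 20: x=[0.7867] v=[-5.6253]
Step 21: x=[0.5180] v=[-5.3736]
Step 22: x=[0.2645] v=[-5.0704]
Step 23: x=[0.0286] v=[-4.7186]
Step 24: x=[-0.1875] v=[-4.3216]
Step 25: x=[-0.3817] v=[-3.8832]
Step 26: x=[-0.5521] v=[-3.4075]
Step 27: x=[-0.6971] v=[-2.8992]
Step 28: x=[-0.8153] v=[-2.3631]
Step 29: x=[-0.9055] v=[-1.8043]
Step 30: x=[-0.9669] v=[-1.2282]
Step 31: x=[-0.9989] v=[-0.6404]
Step 32: x=[-1.0012] v=[-0.0464]
Step 33: x=[-0.9738] v=[0.5480]
First v>=0 after going negative at step 33, time=1.6500

Answer: 1.6500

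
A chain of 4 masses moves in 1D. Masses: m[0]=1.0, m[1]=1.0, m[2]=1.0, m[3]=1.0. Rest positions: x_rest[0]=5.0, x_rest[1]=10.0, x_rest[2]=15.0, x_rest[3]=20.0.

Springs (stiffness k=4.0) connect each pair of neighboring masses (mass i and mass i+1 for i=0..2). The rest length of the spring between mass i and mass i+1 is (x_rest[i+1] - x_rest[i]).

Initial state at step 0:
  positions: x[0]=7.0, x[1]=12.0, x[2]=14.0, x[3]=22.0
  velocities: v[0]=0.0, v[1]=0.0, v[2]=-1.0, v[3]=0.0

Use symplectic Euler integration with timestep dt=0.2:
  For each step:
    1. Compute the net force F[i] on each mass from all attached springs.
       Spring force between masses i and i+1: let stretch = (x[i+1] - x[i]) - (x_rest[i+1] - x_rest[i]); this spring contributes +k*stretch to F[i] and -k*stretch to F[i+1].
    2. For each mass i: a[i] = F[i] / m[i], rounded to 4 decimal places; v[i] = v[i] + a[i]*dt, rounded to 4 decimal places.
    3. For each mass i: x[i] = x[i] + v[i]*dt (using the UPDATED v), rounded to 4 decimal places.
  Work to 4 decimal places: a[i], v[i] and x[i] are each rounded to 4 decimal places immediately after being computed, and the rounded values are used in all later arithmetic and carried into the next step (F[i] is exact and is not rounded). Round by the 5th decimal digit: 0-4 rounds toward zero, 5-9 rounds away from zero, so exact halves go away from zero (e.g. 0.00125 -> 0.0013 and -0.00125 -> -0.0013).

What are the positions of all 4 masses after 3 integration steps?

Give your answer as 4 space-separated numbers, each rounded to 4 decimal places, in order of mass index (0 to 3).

Answer: 6.6723 10.3642 17.3148 20.0488

Derivation:
Step 0: x=[7.0000 12.0000 14.0000 22.0000] v=[0.0000 0.0000 -1.0000 0.0000]
Step 1: x=[7.0000 11.5200 14.7600 21.5200] v=[0.0000 -2.4000 3.8000 -2.4000]
Step 2: x=[6.9232 10.8352 16.0832 20.7584] v=[-0.3840 -3.4240 6.6160 -3.8080]
Step 3: x=[6.6723 10.3642 17.3148 20.0488] v=[-1.2544 -2.3552 6.1578 -3.5482]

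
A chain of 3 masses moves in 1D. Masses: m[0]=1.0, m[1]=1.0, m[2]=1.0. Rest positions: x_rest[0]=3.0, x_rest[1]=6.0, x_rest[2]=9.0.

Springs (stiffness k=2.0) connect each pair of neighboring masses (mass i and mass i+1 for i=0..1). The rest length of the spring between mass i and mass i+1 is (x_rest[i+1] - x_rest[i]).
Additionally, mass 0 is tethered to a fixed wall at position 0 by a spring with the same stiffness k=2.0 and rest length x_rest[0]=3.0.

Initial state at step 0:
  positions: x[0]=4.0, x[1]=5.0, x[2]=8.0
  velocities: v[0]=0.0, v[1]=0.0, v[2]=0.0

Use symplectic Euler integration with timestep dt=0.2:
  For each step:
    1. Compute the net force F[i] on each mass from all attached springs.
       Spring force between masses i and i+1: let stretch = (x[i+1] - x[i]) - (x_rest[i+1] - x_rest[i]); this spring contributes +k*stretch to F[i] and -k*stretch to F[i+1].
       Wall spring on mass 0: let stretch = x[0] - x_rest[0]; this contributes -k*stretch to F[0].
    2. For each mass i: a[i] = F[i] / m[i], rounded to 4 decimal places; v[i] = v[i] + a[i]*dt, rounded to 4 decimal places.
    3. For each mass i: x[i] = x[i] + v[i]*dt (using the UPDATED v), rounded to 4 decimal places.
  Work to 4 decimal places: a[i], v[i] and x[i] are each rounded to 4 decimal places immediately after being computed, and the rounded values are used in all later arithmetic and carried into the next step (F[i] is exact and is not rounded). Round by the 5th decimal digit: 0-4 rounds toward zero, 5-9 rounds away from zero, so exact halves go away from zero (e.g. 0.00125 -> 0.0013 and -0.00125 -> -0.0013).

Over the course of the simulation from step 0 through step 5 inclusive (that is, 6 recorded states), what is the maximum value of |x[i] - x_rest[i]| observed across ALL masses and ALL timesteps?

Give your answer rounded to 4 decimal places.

Step 0: x=[4.0000 5.0000 8.0000] v=[0.0000 0.0000 0.0000]
Step 1: x=[3.7600 5.1600 8.0000] v=[-1.2000 0.8000 0.0000]
Step 2: x=[3.3312 5.4352 8.0128] v=[-2.1440 1.3760 0.0640]
Step 3: x=[2.8042 5.7483 8.0594] v=[-2.6349 1.5654 0.2330]
Step 4: x=[2.2884 6.0107 8.1611] v=[-2.5789 1.3122 0.5086]
Step 5: x=[1.8873 6.1474 8.3308] v=[-2.0053 0.6834 0.8484]
Max displacement = 1.1127

Answer: 1.1127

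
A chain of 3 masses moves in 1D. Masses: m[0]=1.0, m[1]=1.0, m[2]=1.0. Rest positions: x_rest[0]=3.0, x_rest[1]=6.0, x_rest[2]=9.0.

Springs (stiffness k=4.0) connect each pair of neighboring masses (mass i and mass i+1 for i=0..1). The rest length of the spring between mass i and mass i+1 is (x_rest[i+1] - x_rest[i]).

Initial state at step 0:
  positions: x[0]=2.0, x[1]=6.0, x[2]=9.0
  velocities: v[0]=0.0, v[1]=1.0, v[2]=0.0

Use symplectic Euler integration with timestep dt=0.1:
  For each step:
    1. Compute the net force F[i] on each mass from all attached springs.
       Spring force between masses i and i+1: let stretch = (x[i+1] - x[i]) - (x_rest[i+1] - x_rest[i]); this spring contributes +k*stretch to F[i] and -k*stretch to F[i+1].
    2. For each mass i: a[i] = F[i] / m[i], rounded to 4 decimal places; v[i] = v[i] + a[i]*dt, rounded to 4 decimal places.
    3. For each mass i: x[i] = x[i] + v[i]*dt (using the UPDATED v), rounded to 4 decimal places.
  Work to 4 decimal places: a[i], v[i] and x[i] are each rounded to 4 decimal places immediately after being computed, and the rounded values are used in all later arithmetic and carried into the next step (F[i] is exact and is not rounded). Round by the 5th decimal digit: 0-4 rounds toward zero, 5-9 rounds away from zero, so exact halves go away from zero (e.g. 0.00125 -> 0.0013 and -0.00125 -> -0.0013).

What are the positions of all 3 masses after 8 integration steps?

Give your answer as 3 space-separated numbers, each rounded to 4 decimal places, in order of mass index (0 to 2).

Answer: 3.1318 5.6686 8.9995

Derivation:
Step 0: x=[2.0000 6.0000 9.0000] v=[0.0000 1.0000 0.0000]
Step 1: x=[2.0400 6.0600 9.0000] v=[0.4000 0.6000 0.0000]
Step 2: x=[2.1208 6.0768 9.0024] v=[0.8080 0.1680 0.0240]
Step 3: x=[2.2398 6.0524 9.0078] v=[1.1904 -0.2442 0.0538]
Step 4: x=[2.3913 5.9937 9.0150] v=[1.5154 -0.5871 0.0716]
Step 5: x=[2.5669 5.9118 9.0213] v=[1.7564 -0.8195 0.0631]
Step 6: x=[2.7563 5.8204 9.0232] v=[1.8944 -0.9137 0.0193]
Step 7: x=[2.9483 5.7346 9.0170] v=[1.9200 -0.8582 -0.0618]
Step 8: x=[3.1318 5.6686 8.9995] v=[1.8345 -0.6598 -0.1748]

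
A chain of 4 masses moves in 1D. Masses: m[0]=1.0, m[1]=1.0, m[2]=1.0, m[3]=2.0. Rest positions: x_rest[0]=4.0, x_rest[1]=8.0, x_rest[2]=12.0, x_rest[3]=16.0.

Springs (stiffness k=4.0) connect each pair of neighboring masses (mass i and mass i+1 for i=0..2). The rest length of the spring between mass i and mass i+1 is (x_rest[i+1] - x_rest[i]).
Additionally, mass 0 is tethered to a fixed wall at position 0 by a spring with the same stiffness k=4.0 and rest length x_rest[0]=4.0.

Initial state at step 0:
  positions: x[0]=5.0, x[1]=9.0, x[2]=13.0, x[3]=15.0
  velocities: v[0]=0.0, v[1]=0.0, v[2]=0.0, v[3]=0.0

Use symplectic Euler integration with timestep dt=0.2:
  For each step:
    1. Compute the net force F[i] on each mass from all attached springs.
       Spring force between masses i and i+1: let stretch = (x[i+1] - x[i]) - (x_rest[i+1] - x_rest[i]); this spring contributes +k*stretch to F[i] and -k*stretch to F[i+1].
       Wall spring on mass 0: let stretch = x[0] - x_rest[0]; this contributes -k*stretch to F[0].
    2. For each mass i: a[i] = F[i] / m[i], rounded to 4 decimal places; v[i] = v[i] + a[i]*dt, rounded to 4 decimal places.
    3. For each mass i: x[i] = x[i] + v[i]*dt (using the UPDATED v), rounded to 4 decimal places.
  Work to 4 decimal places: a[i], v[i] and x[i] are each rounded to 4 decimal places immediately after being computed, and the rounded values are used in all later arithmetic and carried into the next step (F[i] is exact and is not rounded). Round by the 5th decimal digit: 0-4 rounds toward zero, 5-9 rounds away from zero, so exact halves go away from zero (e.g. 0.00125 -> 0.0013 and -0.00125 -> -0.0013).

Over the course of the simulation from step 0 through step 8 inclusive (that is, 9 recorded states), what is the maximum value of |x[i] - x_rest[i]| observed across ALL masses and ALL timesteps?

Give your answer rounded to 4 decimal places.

Answer: 1.7322

Derivation:
Step 0: x=[5.0000 9.0000 13.0000 15.0000] v=[0.0000 0.0000 0.0000 0.0000]
Step 1: x=[4.8400 9.0000 12.6800 15.1600] v=[-0.8000 0.0000 -1.6000 0.8000]
Step 2: x=[4.5712 8.9232 12.1680 15.4416] v=[-1.3440 -0.3840 -2.5600 1.4080]
Step 3: x=[4.2673 8.6692 11.6606 15.7813] v=[-1.5194 -1.2698 -2.5370 1.6986]
Step 4: x=[3.9850 8.1896 11.3339 16.1114] v=[-1.4117 -2.3982 -1.6336 1.6503]
Step 5: x=[3.7378 7.5403 11.2685 16.3793] v=[-1.2360 -3.2464 -0.3270 1.3393]
Step 6: x=[3.5010 6.8791 11.4243 16.5583] v=[-1.1842 -3.3058 0.7791 0.8950]
Step 7: x=[3.2445 6.4047 11.6743 16.6466] v=[-1.2825 -2.3721 1.2501 0.4414]
Step 8: x=[2.9745 6.2678 11.8768 16.6571] v=[-1.3499 -0.6846 1.0123 0.0525]
Max displacement = 1.7322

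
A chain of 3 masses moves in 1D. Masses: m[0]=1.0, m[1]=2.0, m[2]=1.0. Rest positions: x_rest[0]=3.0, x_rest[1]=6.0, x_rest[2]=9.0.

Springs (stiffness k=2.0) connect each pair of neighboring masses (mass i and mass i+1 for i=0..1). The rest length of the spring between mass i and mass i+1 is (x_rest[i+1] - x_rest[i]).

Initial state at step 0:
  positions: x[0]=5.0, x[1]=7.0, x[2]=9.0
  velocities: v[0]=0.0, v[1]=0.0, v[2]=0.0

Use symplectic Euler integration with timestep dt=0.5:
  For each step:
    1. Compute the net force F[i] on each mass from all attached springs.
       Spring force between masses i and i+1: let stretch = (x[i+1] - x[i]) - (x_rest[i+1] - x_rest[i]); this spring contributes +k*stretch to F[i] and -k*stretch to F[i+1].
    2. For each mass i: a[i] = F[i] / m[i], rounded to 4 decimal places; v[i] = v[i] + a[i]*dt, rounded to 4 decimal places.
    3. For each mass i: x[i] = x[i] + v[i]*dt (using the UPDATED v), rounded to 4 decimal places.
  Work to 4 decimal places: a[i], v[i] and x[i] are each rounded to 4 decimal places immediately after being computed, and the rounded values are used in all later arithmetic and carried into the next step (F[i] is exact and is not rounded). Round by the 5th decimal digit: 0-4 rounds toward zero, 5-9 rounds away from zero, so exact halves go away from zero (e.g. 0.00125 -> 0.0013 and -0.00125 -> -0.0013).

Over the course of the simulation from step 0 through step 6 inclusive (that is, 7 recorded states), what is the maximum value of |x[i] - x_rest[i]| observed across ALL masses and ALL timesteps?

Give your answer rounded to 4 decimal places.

Answer: 2.0625

Derivation:
Step 0: x=[5.0000 7.0000 9.0000] v=[0.0000 0.0000 0.0000]
Step 1: x=[4.5000 7.0000 9.5000] v=[-1.0000 0.0000 1.0000]
Step 2: x=[3.7500 7.0000 10.2500] v=[-1.5000 0.0000 1.5000]
Step 3: x=[3.1250 7.0000 10.8750] v=[-1.2500 0.0000 1.2500]
Step 4: x=[2.9375 7.0000 11.0625] v=[-0.3750 0.0000 0.3750]
Step 5: x=[3.2813 7.0000 10.7188] v=[0.6875 0.0000 -0.6875]
Step 6: x=[3.9844 7.0001 10.0157] v=[1.4062 0.0001 -1.4063]
Max displacement = 2.0625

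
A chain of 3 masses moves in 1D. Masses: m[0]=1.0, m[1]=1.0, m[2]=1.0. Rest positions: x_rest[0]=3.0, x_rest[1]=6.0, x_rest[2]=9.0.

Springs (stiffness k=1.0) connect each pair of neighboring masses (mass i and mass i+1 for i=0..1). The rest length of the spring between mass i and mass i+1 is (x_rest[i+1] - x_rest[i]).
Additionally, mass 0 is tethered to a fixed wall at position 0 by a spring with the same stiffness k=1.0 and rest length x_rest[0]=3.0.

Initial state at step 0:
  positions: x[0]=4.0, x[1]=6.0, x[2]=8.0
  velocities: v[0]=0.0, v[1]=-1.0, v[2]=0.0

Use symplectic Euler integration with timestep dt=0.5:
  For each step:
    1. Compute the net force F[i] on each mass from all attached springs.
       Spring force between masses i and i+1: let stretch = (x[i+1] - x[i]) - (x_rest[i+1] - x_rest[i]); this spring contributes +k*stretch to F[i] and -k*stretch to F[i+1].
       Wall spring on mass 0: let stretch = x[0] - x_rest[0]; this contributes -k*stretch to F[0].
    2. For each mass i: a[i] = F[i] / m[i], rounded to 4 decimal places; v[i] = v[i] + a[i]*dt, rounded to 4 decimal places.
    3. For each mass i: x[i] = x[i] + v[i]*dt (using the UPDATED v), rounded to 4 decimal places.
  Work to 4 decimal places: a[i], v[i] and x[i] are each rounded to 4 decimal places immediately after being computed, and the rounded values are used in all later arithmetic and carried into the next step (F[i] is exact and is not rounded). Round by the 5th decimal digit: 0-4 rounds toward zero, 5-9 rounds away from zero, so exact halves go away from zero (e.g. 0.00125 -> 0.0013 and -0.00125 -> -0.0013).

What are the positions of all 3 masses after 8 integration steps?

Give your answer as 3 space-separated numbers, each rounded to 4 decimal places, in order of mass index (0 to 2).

Answer: 3.6871 5.3835 7.5944

Derivation:
Step 0: x=[4.0000 6.0000 8.0000] v=[0.0000 -1.0000 0.0000]
Step 1: x=[3.5000 5.5000 8.2500] v=[-1.0000 -1.0000 0.5000]
Step 2: x=[2.6250 5.1875 8.5625] v=[-1.7500 -0.6250 0.6250]
Step 3: x=[1.7344 5.0781 8.7813] v=[-1.7813 -0.2188 0.4375]
Step 4: x=[1.2461 5.0586 8.8243] v=[-0.9767 -0.0391 0.0859]
Step 5: x=[1.3994 5.0274 8.6758] v=[0.3065 -0.0625 -0.2970]
Step 6: x=[2.1098 5.0013 8.3652] v=[1.4208 -0.0523 -0.6212]
Step 7: x=[3.0157 5.0933 7.9636] v=[1.8117 0.1839 -0.8032]
Step 8: x=[3.6871 5.3835 7.5944] v=[1.3427 0.5803 -0.7384]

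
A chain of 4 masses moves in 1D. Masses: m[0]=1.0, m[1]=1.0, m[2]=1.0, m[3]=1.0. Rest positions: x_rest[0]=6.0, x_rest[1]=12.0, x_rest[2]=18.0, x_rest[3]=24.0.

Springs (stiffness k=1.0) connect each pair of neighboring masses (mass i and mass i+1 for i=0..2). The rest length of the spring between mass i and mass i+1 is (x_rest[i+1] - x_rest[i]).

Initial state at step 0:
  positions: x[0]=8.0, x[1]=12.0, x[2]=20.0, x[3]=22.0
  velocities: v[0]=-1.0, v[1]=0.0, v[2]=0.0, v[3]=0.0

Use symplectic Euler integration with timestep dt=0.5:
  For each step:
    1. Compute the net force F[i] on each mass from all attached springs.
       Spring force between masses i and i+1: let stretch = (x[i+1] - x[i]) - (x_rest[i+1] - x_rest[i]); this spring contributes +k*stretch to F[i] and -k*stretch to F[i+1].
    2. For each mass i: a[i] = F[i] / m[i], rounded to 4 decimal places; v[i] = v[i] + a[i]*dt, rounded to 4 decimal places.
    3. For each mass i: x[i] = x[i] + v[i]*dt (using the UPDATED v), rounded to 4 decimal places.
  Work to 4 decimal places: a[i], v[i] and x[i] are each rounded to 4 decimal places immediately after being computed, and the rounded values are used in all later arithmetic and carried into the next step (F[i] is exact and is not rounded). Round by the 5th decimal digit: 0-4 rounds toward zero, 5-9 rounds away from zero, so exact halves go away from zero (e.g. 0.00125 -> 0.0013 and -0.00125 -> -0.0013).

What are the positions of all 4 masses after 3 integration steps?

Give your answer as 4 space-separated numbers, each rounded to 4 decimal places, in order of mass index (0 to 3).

Answer: 5.4688 13.5000 16.1875 25.3438

Derivation:
Step 0: x=[8.0000 12.0000 20.0000 22.0000] v=[-1.0000 0.0000 0.0000 0.0000]
Step 1: x=[7.0000 13.0000 18.5000 23.0000] v=[-2.0000 2.0000 -3.0000 2.0000]
Step 2: x=[6.0000 13.8750 16.7500 24.3750] v=[-2.0000 1.7500 -3.5000 2.7500]
Step 3: x=[5.4688 13.5000 16.1875 25.3438] v=[-1.0625 -0.7500 -1.1250 1.9375]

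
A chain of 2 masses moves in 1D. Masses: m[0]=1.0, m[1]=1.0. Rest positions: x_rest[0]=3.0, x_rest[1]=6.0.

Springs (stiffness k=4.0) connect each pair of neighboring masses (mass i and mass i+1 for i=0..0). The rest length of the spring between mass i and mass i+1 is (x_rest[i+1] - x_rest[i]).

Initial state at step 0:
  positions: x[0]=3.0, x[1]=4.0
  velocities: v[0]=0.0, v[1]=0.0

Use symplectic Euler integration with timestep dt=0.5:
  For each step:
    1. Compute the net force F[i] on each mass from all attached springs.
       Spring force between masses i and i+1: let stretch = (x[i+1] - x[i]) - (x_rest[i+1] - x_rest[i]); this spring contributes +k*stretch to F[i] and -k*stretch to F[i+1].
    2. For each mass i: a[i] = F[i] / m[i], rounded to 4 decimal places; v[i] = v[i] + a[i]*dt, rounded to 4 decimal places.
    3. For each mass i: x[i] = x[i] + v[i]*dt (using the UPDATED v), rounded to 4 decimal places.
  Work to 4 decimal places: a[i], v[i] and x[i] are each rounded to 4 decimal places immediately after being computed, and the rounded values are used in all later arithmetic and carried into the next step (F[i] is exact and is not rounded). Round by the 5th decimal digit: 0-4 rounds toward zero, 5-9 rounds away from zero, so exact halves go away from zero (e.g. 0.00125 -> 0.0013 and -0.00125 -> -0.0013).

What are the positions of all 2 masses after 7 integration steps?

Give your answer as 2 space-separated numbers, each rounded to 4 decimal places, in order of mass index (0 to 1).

Answer: 3.0000 4.0000

Derivation:
Step 0: x=[3.0000 4.0000] v=[0.0000 0.0000]
Step 1: x=[1.0000 6.0000] v=[-4.0000 4.0000]
Step 2: x=[1.0000 6.0000] v=[0.0000 0.0000]
Step 3: x=[3.0000 4.0000] v=[4.0000 -4.0000]
Step 4: x=[3.0000 4.0000] v=[0.0000 0.0000]
Step 5: x=[1.0000 6.0000] v=[-4.0000 4.0000]
Step 6: x=[1.0000 6.0000] v=[0.0000 0.0000]
Step 7: x=[3.0000 4.0000] v=[4.0000 -4.0000]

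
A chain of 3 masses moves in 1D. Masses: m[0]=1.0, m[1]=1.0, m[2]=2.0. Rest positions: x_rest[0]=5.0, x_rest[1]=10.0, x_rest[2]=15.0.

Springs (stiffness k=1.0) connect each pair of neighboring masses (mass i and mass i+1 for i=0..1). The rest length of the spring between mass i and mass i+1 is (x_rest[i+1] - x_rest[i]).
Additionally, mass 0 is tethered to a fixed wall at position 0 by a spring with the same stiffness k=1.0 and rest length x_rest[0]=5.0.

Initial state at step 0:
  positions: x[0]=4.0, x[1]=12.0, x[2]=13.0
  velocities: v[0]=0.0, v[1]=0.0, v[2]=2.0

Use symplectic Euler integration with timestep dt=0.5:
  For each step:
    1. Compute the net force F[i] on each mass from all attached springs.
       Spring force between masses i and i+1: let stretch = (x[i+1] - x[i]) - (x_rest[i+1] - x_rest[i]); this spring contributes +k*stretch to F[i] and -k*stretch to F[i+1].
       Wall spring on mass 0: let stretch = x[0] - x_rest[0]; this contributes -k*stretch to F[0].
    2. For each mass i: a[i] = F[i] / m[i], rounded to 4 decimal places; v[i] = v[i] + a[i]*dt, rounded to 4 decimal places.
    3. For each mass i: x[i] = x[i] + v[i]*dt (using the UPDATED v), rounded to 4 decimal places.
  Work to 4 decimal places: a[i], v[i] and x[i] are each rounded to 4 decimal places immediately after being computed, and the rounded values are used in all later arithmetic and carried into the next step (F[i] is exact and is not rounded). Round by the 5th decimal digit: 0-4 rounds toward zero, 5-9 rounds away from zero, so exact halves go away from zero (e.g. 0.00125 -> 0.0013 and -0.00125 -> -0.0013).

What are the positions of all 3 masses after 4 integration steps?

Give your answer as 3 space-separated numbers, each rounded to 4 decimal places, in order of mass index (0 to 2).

Answer: 5.0879 9.1182 17.9869

Derivation:
Step 0: x=[4.0000 12.0000 13.0000] v=[0.0000 0.0000 2.0000]
Step 1: x=[5.0000 10.2500 14.5000] v=[2.0000 -3.5000 3.0000]
Step 2: x=[6.0625 8.2500 16.0938] v=[2.1250 -4.0000 3.1875]
Step 3: x=[6.1563 7.6641 17.3321] v=[0.1875 -1.1719 2.4766]
Step 4: x=[5.0879 9.1182 17.9869] v=[-2.1368 2.9082 1.3096]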